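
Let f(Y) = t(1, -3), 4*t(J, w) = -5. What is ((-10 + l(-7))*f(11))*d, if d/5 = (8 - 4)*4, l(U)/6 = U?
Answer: 5200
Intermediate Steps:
t(J, w) = -5/4 (t(J, w) = (¼)*(-5) = -5/4)
l(U) = 6*U
d = 80 (d = 5*((8 - 4)*4) = 5*(4*4) = 5*16 = 80)
f(Y) = -5/4
((-10 + l(-7))*f(11))*d = ((-10 + 6*(-7))*(-5/4))*80 = ((-10 - 42)*(-5/4))*80 = -52*(-5/4)*80 = 65*80 = 5200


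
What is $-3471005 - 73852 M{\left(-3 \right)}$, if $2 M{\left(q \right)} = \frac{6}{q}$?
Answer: $-3397153$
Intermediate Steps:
$M{\left(q \right)} = \frac{3}{q}$ ($M{\left(q \right)} = \frac{6 \frac{1}{q}}{2} = \frac{3}{q}$)
$-3471005 - 73852 M{\left(-3 \right)} = -3471005 - 73852 \frac{3}{-3} = -3471005 - 73852 \cdot 3 \left(- \frac{1}{3}\right) = -3471005 - -73852 = -3471005 + 73852 = -3397153$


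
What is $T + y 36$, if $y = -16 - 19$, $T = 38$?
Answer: $-1222$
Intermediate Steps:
$y = -35$ ($y = -16 - 19 = -35$)
$T + y 36 = 38 - 1260 = -1222$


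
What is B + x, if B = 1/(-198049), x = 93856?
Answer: 18588086943/198049 ≈ 93856.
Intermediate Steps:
B = -1/198049 ≈ -5.0493e-6
B + x = -1/198049 + 93856 = 18588086943/198049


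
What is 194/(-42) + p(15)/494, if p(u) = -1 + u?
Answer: -23812/5187 ≈ -4.5907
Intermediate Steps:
194/(-42) + p(15)/494 = 194/(-42) + (-1 + 15)/494 = 194*(-1/42) + 14*(1/494) = -97/21 + 7/247 = -23812/5187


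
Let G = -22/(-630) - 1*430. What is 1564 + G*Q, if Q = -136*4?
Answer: 74171476/315 ≈ 2.3547e+5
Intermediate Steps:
G = -135439/315 (G = -22*(-1/630) - 430 = 11/315 - 430 = -135439/315 ≈ -429.96)
Q = -544
1564 + G*Q = 1564 - 135439/315*(-544) = 1564 + 73678816/315 = 74171476/315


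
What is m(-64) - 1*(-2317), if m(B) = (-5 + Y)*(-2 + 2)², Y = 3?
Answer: 2317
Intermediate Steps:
m(B) = 0 (m(B) = (-5 + 3)*(-2 + 2)² = -2*0² = -2*0 = 0)
m(-64) - 1*(-2317) = 0 - 1*(-2317) = 0 + 2317 = 2317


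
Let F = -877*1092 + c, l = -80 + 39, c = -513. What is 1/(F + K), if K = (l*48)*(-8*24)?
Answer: -1/580341 ≈ -1.7231e-6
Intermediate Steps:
l = -41
F = -958197 (F = -877*1092 - 513 = -957684 - 513 = -958197)
K = 377856 (K = (-41*48)*(-8*24) = -1968*(-192) = 377856)
1/(F + K) = 1/(-958197 + 377856) = 1/(-580341) = -1/580341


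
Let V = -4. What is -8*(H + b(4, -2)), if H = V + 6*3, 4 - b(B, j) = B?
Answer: -112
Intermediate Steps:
b(B, j) = 4 - B
H = 14 (H = -4 + 6*3 = -4 + 18 = 14)
-8*(H + b(4, -2)) = -8*(14 + (4 - 1*4)) = -8*(14 + (4 - 4)) = -8*(14 + 0) = -8*14 = -112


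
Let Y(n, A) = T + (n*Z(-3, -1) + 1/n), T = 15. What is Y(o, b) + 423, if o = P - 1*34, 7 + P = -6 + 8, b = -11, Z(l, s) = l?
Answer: 21644/39 ≈ 554.97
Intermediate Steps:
P = -5 (P = -7 + (-6 + 8) = -7 + 2 = -5)
o = -39 (o = -5 - 1*34 = -5 - 34 = -39)
Y(n, A) = 15 + 1/n - 3*n (Y(n, A) = 15 + (n*(-3) + 1/n) = 15 + (-3*n + 1/n) = 15 + (1/n - 3*n) = 15 + 1/n - 3*n)
Y(o, b) + 423 = (15 + 1/(-39) - 3*(-39)) + 423 = (15 - 1/39 + 117) + 423 = 5147/39 + 423 = 21644/39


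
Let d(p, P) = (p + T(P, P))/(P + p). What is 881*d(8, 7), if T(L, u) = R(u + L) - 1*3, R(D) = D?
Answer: 16739/15 ≈ 1115.9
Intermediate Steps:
T(L, u) = -3 + L + u (T(L, u) = (u + L) - 1*3 = (L + u) - 3 = -3 + L + u)
d(p, P) = (-3 + p + 2*P)/(P + p) (d(p, P) = (p + (-3 + P + P))/(P + p) = (p + (-3 + 2*P))/(P + p) = (-3 + p + 2*P)/(P + p))
881*d(8, 7) = 881*((-3 + 8 + 2*7)/(7 + 8)) = 881*((-3 + 8 + 14)/15) = 881*((1/15)*19) = 881*(19/15) = 16739/15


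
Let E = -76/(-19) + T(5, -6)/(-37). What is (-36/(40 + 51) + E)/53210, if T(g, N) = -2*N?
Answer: 5522/89579035 ≈ 6.1644e-5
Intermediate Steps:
E = 136/37 (E = -76/(-19) - 2*(-6)/(-37) = -76*(-1/19) + 12*(-1/37) = 4 - 12/37 = 136/37 ≈ 3.6757)
(-36/(40 + 51) + E)/53210 = (-36/(40 + 51) + 136/37)/53210 = (-36/91 + 136/37)*(1/53210) = (11044/3367)*(1/53210) = 5522/89579035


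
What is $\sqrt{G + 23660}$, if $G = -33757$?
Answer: $i \sqrt{10097} \approx 100.48 i$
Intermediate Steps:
$\sqrt{G + 23660} = \sqrt{-33757 + 23660} = \sqrt{-10097} = i \sqrt{10097}$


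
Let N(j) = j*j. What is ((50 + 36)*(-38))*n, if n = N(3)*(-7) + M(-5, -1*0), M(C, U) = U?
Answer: 205884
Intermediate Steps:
N(j) = j²
n = -63 (n = 3²*(-7) - 1*0 = 9*(-7) + 0 = -63 + 0 = -63)
((50 + 36)*(-38))*n = ((50 + 36)*(-38))*(-63) = (86*(-38))*(-63) = -3268*(-63) = 205884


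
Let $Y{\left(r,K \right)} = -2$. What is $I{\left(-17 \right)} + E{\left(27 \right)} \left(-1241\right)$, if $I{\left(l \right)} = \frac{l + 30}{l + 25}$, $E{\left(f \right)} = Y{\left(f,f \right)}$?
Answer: $\frac{19869}{8} \approx 2483.6$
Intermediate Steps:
$E{\left(f \right)} = -2$
$I{\left(l \right)} = \frac{30 + l}{25 + l}$
$I{\left(-17 \right)} + E{\left(27 \right)} \left(-1241\right) = \frac{30 - 17}{25 - 17} - -2482 = \frac{1}{8} \cdot 13 + 2482 = \frac{13}{8} + 2482 = \frac{19869}{8}$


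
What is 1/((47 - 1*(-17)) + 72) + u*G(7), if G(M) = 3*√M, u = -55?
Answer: 1/136 - 165*√7 ≈ -436.54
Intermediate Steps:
1/((47 - 1*(-17)) + 72) + u*G(7) = 1/((47 - 1*(-17)) + 72) - 165*√7 = 1/((47 + 17) + 72) - 165*√7 = 1/(64 + 72) - 165*√7 = 1/136 - 165*√7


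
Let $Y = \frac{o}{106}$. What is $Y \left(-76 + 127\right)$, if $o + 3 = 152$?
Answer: $\frac{7599}{106} \approx 71.689$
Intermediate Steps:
$o = 149$ ($o = -3 + 152 = 149$)
$Y = \frac{149}{106} \approx 1.4057$
$Y \left(-76 + 127\right) = \frac{149 \left(-76 + 127\right)}{106} = \frac{149}{106} \cdot 51 = \frac{7599}{106}$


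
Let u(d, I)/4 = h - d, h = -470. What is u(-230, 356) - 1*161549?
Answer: -162509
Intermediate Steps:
u(d, I) = -1880 - 4*d (u(d, I) = 4*(-470 - d) = -1880 - 4*d)
u(-230, 356) - 1*161549 = (-1880 - 4*(-230)) - 1*161549 = (-1880 + 920) - 161549 = -960 - 161549 = -162509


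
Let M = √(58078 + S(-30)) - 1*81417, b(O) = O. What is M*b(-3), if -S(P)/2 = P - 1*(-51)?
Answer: 244251 - 6*√14509 ≈ 2.4353e+5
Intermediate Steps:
S(P) = -102 - 2*P (S(P) = -2*(P - 1*(-51)) = -2*(P + 51) = -2*(51 + P) = -102 - 2*P)
M = -81417 + 2*√14509 (M = √(58078 + (-102 - 2*(-30))) - 1*81417 = √(58078 + (-102 + 60)) - 81417 = √(58078 - 42) - 81417 = √58036 - 81417 = 2*√14509 - 81417 = -81417 + 2*√14509 ≈ -81176.)
M*b(-3) = (-81417 + 2*√14509)*(-3) = 244251 - 6*√14509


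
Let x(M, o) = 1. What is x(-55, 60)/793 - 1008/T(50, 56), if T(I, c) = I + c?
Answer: -399619/42029 ≈ -9.5082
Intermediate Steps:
x(-55, 60)/793 - 1008/T(50, 56) = 1/793 - 1008/(50 + 56) = 1*(1/793) - 1008/106 = 1/793 - 1008*1/106 = 1/793 - 504/53 = -399619/42029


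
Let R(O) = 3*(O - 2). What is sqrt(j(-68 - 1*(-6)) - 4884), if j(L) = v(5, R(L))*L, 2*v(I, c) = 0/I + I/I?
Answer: I*sqrt(4915) ≈ 70.107*I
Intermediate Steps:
R(O) = -6 + 3*O (R(O) = 3*(-2 + O) = -6 + 3*O)
v(I, c) = 1/2 (v(I, c) = (0/I + I/I)/2 = (0 + 1)/2 = (1/2)*1 = 1/2)
j(L) = L/2
sqrt(j(-68 - 1*(-6)) - 4884) = sqrt((-68 - 1*(-6))/2 - 4884) = sqrt((-68 + 6)/2 - 4884) = sqrt((1/2)*(-62) - 4884) = sqrt(-31 - 4884) = sqrt(-4915) = I*sqrt(4915)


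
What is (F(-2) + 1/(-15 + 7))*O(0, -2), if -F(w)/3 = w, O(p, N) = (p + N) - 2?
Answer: -47/2 ≈ -23.500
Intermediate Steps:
O(p, N) = -2 + N + p (O(p, N) = (N + p) - 2 = -2 + N + p)
F(w) = -3*w
(F(-2) + 1/(-15 + 7))*O(0, -2) = (-3*(-2) + 1/(-15 + 7))*(-2 - 2 + 0) = (6 + 1/(-8))*(-4) = (6 - ⅛)*(-4) = (47/8)*(-4) = -47/2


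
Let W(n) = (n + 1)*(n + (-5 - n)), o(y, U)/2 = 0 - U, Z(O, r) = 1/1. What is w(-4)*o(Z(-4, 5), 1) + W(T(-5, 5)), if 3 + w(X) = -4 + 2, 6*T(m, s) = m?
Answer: 55/6 ≈ 9.1667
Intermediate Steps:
T(m, s) = m/6
Z(O, r) = 1
o(y, U) = -2*U (o(y, U) = 2*(0 - U) = 2*(-U) = -2*U)
W(n) = -5 - 5*n (W(n) = (1 + n)*(-5) = -5 - 5*n)
w(X) = -5 (w(X) = -3 + (-4 + 2) = -3 - 2 = -5)
w(-4)*o(Z(-4, 5), 1) + W(T(-5, 5)) = -(-10) + (-5 - 5*(-5)/6) = -5*(-2) + (-5 - 5*(-⅚)) = 10 + (-5 + 25/6) = 10 - ⅚ = 55/6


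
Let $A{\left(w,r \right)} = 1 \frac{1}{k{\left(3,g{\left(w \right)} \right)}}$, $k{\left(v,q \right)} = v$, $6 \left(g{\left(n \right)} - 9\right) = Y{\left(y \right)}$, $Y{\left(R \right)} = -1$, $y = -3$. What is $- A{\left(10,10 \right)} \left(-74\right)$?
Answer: $\frac{74}{3} \approx 24.667$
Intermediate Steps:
$g{\left(n \right)} = \frac{53}{6}$ ($g{\left(n \right)} = 9 + \frac{1}{6} \left(-1\right) = 9 - \frac{1}{6} = \frac{53}{6}$)
$A{\left(w,r \right)} = \frac{1}{3}$ ($A{\left(w,r \right)} = 1 \cdot \frac{1}{3} = \frac{1}{3}$)
$- A{\left(10,10 \right)} \left(-74\right) = \left(-1\right) \frac{1}{3} \left(-74\right) = \left(- \frac{1}{3}\right) \left(-74\right) = \frac{74}{3}$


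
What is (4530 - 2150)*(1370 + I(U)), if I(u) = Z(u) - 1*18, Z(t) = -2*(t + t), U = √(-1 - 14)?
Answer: 3217760 - 9520*I*√15 ≈ 3.2178e+6 - 36871.0*I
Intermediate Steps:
U = I*√15 (U = √(-15) = I*√15 ≈ 3.873*I)
Z(t) = -4*t
I(u) = -18 - 4*u (I(u) = -4*u - 1*18 = -4*u - 18 = -18 - 4*u)
(4530 - 2150)*(1370 + I(U)) = (4530 - 2150)*(1370 + (-18 - 4*I*√15)) = 2380*(1370 + (-18 - 4*I*√15)) = 2380*(1352 - 4*I*√15) = 3217760 - 9520*I*√15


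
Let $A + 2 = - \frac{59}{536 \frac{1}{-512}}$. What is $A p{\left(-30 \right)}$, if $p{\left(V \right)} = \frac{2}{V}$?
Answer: $- \frac{1214}{335} \approx -3.6239$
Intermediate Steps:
$A = \frac{3642}{67}$ ($A = -2 - \frac{59}{536 \frac{1}{-512}} = -2 - \frac{59}{536 \left(- \frac{1}{512}\right)} = -2 - \frac{59}{- \frac{67}{64}} = -2 - - \frac{3776}{67} = -2 + \frac{3776}{67} = \frac{3642}{67} \approx 54.358$)
$A p{\left(-30 \right)} = \frac{3642 \frac{2}{-30}}{67} = \frac{3642 \cdot 2 \left(- \frac{1}{30}\right)}{67} = \frac{3642}{67} \left(- \frac{1}{15}\right) = - \frac{1214}{335}$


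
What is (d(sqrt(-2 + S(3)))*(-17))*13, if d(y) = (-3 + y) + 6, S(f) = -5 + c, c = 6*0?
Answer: -663 - 221*I*sqrt(7) ≈ -663.0 - 584.71*I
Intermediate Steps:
c = 0
S(f) = -5 (S(f) = -5 + 0 = -5)
d(y) = 3 + y
(d(sqrt(-2 + S(3)))*(-17))*13 = ((3 + sqrt(-2 - 5))*(-17))*13 = ((3 + sqrt(-7))*(-17))*13 = ((3 + I*sqrt(7))*(-17))*13 = (-51 - 17*I*sqrt(7))*13 = -663 - 221*I*sqrt(7)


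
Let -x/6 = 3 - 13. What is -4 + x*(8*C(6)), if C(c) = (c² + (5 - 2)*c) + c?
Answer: 28796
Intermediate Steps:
x = 60 (x = -6*(3 - 13) = -6*(-10) = 60)
C(c) = c² + 4*c (C(c) = (c² + 3*c) + c = c² + 4*c)
-4 + x*(8*C(6)) = -4 + 60*(8*(6*(4 + 6))) = -4 + 60*(8*(6*10)) = -4 + 60*(8*60) = -4 + 60*480 = -4 + 28800 = 28796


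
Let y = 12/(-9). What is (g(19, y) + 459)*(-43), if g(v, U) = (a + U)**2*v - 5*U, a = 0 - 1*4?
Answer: -389365/9 ≈ -43263.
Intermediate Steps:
y = -4/3 (y = 12*(-1/9) = -4/3 ≈ -1.3333)
a = -4 (a = 0 - 4 = -4)
g(v, U) = -5*U + v*(-4 + U)**2 (g(v, U) = (-4 + U)**2*v - 5*U = v*(-4 + U)**2 - 5*U = -5*U + v*(-4 + U)**2)
(g(19, y) + 459)*(-43) = ((-5*(-4/3) + 19*(-4 - 4/3)**2) + 459)*(-43) = ((20/3 + 19*(-16/3)**2) + 459)*(-43) = ((20/3 + 19*(256/9)) + 459)*(-43) = ((20/3 + 4864/9) + 459)*(-43) = (4924/9 + 459)*(-43) = (9055/9)*(-43) = -389365/9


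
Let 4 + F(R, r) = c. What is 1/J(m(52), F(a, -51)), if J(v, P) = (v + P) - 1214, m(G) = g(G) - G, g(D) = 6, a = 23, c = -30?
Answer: -1/1294 ≈ -0.00077280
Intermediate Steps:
F(R, r) = -34 (F(R, r) = -4 - 30 = -34)
m(G) = 6 - G
J(v, P) = -1214 + P + v (J(v, P) = (P + v) - 1214 = -1214 + P + v)
1/J(m(52), F(a, -51)) = 1/(-1214 - 34 + (6 - 1*52)) = 1/(-1214 - 34 + (6 - 52)) = 1/(-1214 - 34 - 46) = 1/(-1294) = -1/1294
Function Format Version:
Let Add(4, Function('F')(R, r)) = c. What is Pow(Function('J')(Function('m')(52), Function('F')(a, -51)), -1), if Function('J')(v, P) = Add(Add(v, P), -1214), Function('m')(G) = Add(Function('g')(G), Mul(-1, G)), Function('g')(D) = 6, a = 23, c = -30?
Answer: Rational(-1, 1294) ≈ -0.00077280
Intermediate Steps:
Function('F')(R, r) = -34 (Function('F')(R, r) = Add(-4, -30) = -34)
Function('m')(G) = Add(6, Mul(-1, G))
Function('J')(v, P) = Add(-1214, P, v) (Function('J')(v, P) = Add(Add(P, v), -1214) = Add(-1214, P, v))
Pow(Function('J')(Function('m')(52), Function('F')(a, -51)), -1) = Pow(Add(-1214, -34, Add(6, Mul(-1, 52))), -1) = Pow(Add(-1214, -34, Add(6, -52)), -1) = Pow(Add(-1214, -34, -46), -1) = Pow(-1294, -1) = Rational(-1, 1294)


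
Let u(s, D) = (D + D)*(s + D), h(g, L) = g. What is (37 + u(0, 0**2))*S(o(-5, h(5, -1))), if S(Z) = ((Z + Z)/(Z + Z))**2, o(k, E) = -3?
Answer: 37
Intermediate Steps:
S(Z) = 1 (S(Z) = ((2*Z)/((2*Z)))**2 = ((2*Z)*(1/(2*Z)))**2 = 1**2 = 1)
u(s, D) = 2*D*(D + s) (u(s, D) = (2*D)*(D + s) = 2*D*(D + s))
(37 + u(0, 0**2))*S(o(-5, h(5, -1))) = (37 + 2*0**2*(0**2 + 0))*1 = (37 + 2*0*(0 + 0))*1 = (37 + 2*0*0)*1 = (37 + 0)*1 = 37*1 = 37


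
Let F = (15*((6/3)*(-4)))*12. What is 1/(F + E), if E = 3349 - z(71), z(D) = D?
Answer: 1/1838 ≈ 0.00054407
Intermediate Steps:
F = -1440 (F = (15*((6*(⅓))*(-4)))*12 = (15*(2*(-4)))*12 = (15*(-8))*12 = -120*12 = -1440)
E = 3278 (E = 3349 - 1*71 = 3349 - 71 = 3278)
1/(F + E) = 1/(-1440 + 3278) = 1/1838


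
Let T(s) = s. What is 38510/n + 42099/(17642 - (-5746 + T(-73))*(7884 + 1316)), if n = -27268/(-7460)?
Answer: 1282066085579061/121688999038 ≈ 10536.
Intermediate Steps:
n = 6817/1865 (n = -27268*(-1/7460) = 6817/1865 ≈ 3.6552)
38510/n + 42099/(17642 - (-5746 + T(-73))*(7884 + 1316)) = 38510/(6817/1865) + 42099/(17642 - (-5746 - 73)*(7884 + 1316)) = 38510*(1865/6817) + 42099/(17642 - (-5819)*9200) = 71821150/6817 + 42099/(17642 - 1*(-53534800)) = 71821150/6817 + 42099/(17642 + 53534800) = 71821150/6817 + 42099/53552442 = 71821150/6817 + 42099*(1/53552442) = 71821150/6817 + 14033/17850814 = 1282066085579061/121688999038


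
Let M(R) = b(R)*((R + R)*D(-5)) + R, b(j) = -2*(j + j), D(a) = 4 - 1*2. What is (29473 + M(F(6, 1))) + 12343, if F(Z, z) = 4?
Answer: 41564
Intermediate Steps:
D(a) = 2 (D(a) = 4 - 2 = 2)
b(j) = -4*j
M(R) = R - 16*R² (M(R) = (-4*R)*((R + R)*2) + R = (-4*R)*((2*R)*2) + R = (-4*R)*(4*R) + R = -16*R² + R = R - 16*R²)
(29473 + M(F(6, 1))) + 12343 = (29473 + 4*(1 - 16*4)) + 12343 = (29473 + 4*(1 - 64)) + 12343 = (29473 + 4*(-63)) + 12343 = (29473 - 252) + 12343 = 29221 + 12343 = 41564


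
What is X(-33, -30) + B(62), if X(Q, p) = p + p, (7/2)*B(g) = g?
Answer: -296/7 ≈ -42.286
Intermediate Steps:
B(g) = 2*g/7
X(Q, p) = 2*p
X(-33, -30) + B(62) = 2*(-30) + (2/7)*62 = -60 + 124/7 = -296/7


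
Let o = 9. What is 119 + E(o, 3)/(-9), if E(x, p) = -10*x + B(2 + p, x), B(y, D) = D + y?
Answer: 1147/9 ≈ 127.44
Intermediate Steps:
E(x, p) = 2 + p - 9*x (E(x, p) = -10*x + (x + (2 + p)) = -10*x + (2 + p + x) = 2 + p - 9*x)
119 + E(o, 3)/(-9) = 119 + (2 + 3 - 9*9)/(-9) = 119 + (2 + 3 - 81)*(-⅑) = 119 - 76*(-⅑) = 119 + 76/9 = 1147/9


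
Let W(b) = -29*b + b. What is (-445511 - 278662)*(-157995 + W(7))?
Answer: 114557651043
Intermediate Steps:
W(b) = -28*b
(-445511 - 278662)*(-157995 + W(7)) = (-445511 - 278662)*(-157995 - 28*7) = -724173*(-157995 - 196) = -724173*(-158191) = 114557651043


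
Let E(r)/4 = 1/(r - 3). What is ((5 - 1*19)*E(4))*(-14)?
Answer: 784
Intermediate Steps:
E(r) = 4/(-3 + r) (E(r) = 4/(r - 3) = 4/(-3 + r))
((5 - 1*19)*E(4))*(-14) = ((5 - 1*19)*(4/(-3 + 4)))*(-14) = ((5 - 19)*(4/1))*(-14) = -56*(-14) = 784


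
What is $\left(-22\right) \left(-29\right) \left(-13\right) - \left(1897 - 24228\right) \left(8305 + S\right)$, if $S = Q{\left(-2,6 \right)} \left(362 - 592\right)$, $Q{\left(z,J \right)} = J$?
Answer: $154633881$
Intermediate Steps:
$S = -1380$ ($S = 6 \left(362 - 592\right) = 6 \left(-230\right) = -1380$)
$\left(-22\right) \left(-29\right) \left(-13\right) - \left(1897 - 24228\right) \left(8305 + S\right) = \left(-22\right) \left(-29\right) \left(-13\right) - \left(1897 - 24228\right) \left(8305 - 1380\right) = 638 \left(-13\right) - \left(-22331\right) 6925 = -8294 - -154642175 = -8294 + 154642175 = 154633881$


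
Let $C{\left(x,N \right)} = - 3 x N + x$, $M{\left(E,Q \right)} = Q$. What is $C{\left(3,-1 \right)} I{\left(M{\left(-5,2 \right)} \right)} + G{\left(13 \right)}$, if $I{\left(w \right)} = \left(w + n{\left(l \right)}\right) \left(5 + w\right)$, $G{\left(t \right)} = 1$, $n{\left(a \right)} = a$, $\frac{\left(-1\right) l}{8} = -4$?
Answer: $2857$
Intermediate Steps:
$l = 32$ ($l = \left(-8\right) \left(-4\right) = 32$)
$C{\left(x,N \right)} = x - 3 N x$ ($C{\left(x,N \right)} = - 3 N x + x = x - 3 N x$)
$I{\left(w \right)} = \left(5 + w\right) \left(32 + w\right)$ ($I{\left(w \right)} = \left(w + 32\right) \left(5 + w\right) = \left(32 + w\right) \left(5 + w\right) = \left(5 + w\right) \left(32 + w\right)$)
$C{\left(3,-1 \right)} I{\left(M{\left(-5,2 \right)} \right)} + G{\left(13 \right)} = 3 \left(1 - -3\right) \left(160 + 2^{2} + 37 \cdot 2\right) + 1 = 3 \left(1 + 3\right) \left(160 + 4 + 74\right) + 1 = 3 \cdot 4 \cdot 238 + 1 = 12 \cdot 238 + 1 = 2856 + 1 = 2857$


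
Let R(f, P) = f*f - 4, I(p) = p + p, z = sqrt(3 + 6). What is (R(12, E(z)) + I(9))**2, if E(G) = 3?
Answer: 24964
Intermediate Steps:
z = 3 (z = sqrt(9) = 3)
I(p) = 2*p
R(f, P) = -4 + f**2 (R(f, P) = f**2 - 4 = -4 + f**2)
(R(12, E(z)) + I(9))**2 = ((-4 + 12**2) + 2*9)**2 = ((-4 + 144) + 18)**2 = (140 + 18)**2 = 158**2 = 24964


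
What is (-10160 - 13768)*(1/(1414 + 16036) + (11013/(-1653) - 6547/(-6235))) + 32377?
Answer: 34454040956093/206721425 ≈ 1.6667e+5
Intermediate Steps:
(-10160 - 13768)*(1/(1414 + 16036) + (11013/(-1653) - 6547/(-6235))) + 32377 = -23928*(1/17450 + (11013*(-1/1653) - 6547*(-1/6235))) + 32377 = -23928*(1/17450 + (-3671/551 + 6547/6235)) + 32377 = -23928*(1/17450 - 664872/118465) + 32377 = -23928*(-2320379587/413442850) + 32377 = 27761021378868/206721425 + 32377 = 34454040956093/206721425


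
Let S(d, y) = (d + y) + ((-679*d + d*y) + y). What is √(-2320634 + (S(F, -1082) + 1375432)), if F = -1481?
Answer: √1659194 ≈ 1288.1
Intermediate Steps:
S(d, y) = -678*d + 2*y + d*y (S(d, y) = (d + y) + (y - 679*d + d*y) = -678*d + 2*y + d*y)
√(-2320634 + (S(F, -1082) + 1375432)) = √(-2320634 + ((-678*(-1481) + 2*(-1082) - 1481*(-1082)) + 1375432)) = √(-2320634 + ((1004118 - 2164 + 1602442) + 1375432)) = √(-2320634 + (2604396 + 1375432)) = √(-2320634 + 3979828) = √1659194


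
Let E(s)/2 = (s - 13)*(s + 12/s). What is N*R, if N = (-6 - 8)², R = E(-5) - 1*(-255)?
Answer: 510972/5 ≈ 1.0219e+5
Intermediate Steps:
E(s) = 2*(-13 + s)*(s + 12/s) (E(s) = 2*((s - 13)*(s + 12/s)) = 2*((-13 + s)*(s + 12/s)) = 2*(-13 + s)*(s + 12/s))
R = 2607/5 (R = (24 - 312/(-5) - 26*(-5) + 2*(-5)²) - 1*(-255) = (24 - 312*(-⅕) + 130 + 2*25) + 255 = (24 + 312/5 + 130 + 50) + 255 = 1332/5 + 255 = 2607/5 ≈ 521.40)
N = 196 (N = (-14)² = 196)
N*R = 196*(2607/5) = 510972/5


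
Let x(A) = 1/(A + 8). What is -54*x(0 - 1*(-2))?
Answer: -27/5 ≈ -5.4000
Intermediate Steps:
x(A) = 1/(8 + A)
-54*x(0 - 1*(-2)) = -54/(8 + (0 - 1*(-2))) = -54/(8 + (0 + 2)) = -54/(8 + 2) = -54/10 = -54*1/10 = -27/5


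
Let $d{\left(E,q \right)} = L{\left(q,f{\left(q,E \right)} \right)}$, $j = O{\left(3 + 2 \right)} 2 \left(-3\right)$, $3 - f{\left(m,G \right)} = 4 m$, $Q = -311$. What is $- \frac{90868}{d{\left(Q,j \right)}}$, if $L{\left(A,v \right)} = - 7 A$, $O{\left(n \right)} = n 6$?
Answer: $- \frac{22717}{315} \approx -72.117$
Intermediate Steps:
$f{\left(m,G \right)} = 3 - 4 m$
$O{\left(n \right)} = 6 n$
$j = -180$ ($j = 6 \left(3 + 2\right) 2 \left(-3\right) = 6 \cdot 5 \cdot 2 \left(-3\right) = 30 \cdot 2 \left(-3\right) = 60 \left(-3\right) = -180$)
$d{\left(E,q \right)} = - 7 q$
$- \frac{90868}{d{\left(Q,j \right)}} = - \frac{90868}{\left(-7\right) \left(-180\right)} = - \frac{90868}{1260} = \left(-90868\right) \frac{1}{1260} = - \frac{22717}{315}$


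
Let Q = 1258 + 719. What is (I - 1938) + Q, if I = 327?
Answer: 366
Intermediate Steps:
Q = 1977
(I - 1938) + Q = (327 - 1938) + 1977 = -1611 + 1977 = 366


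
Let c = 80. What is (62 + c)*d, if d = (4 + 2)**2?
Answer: 5112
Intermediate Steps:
d = 36 (d = 6**2 = 36)
(62 + c)*d = (62 + 80)*36 = 142*36 = 5112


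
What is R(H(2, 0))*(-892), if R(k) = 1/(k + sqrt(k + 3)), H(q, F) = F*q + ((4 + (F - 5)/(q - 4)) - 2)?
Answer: -5352/17 + 1784*sqrt(30)/51 ≈ -123.23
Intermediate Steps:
H(q, F) = 2 + F*q + (-5 + F)/(-4 + q) (H(q, F) = F*q + ((4 + (-5 + F)/(-4 + q)) - 2) = F*q + (2 + (-5 + F)/(-4 + q)) = 2 + F*q + (-5 + F)/(-4 + q))
R(k) = 1/(k + sqrt(3 + k))
R(H(2, 0))*(-892) = -892/((-13 + 0 + 2*2 + 0*2**2 - 4*0*2)/(-4 + 2) + sqrt(3 + (-13 + 0 + 2*2 + 0*2**2 - 4*0*2)/(-4 + 2))) = -892/((-13 + 0 + 4 + 0*4 + 0)/(-2) + sqrt(3 + (-13 + 0 + 4 + 0*4 + 0)/(-2))) = -892/(-(-13 + 0 + 4 + 0 + 0)/2 + sqrt(3 - (-13 + 0 + 4 + 0 + 0)/2)) = -892/(-1/2*(-9) + sqrt(3 - 1/2*(-9))) = -892/(9/2 + sqrt(3 + 9/2)) = -892/(9/2 + sqrt(15/2)) = -892/(9/2 + sqrt(30)/2)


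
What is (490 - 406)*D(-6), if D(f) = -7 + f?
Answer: -1092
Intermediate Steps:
(490 - 406)*D(-6) = (490 - 406)*(-7 - 6) = 84*(-13) = -1092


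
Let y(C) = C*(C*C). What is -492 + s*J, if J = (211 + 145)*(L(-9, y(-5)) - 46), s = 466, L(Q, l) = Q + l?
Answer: -29861772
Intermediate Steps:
y(C) = C³ (y(C) = C*C² = C³)
J = -64080 (J = (211 + 145)*((-9 + (-5)³) - 46) = 356*((-9 - 125) - 46) = 356*(-134 - 46) = 356*(-180) = -64080)
-492 + s*J = -492 + 466*(-64080) = -492 - 29861280 = -29861772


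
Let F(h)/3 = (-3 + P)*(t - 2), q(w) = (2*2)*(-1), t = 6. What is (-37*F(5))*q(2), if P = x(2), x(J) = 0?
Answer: -5328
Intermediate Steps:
P = 0
q(w) = -4 (q(w) = 4*(-1) = -4)
F(h) = -36 (F(h) = 3*((-3 + 0)*(6 - 2)) = 3*(-3*4) = 3*(-12) = -36)
(-37*F(5))*q(2) = -37*(-36)*(-4) = 1332*(-4) = -5328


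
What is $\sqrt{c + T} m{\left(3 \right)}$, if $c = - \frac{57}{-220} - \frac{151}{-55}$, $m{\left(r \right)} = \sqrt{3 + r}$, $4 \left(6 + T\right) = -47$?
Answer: $\frac{i \sqrt{267630}}{55} \approx 9.406 i$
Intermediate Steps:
$T = - \frac{71}{4}$ ($T = -6 + \frac{1}{4} \left(-47\right) = -6 - \frac{47}{4} = - \frac{71}{4} \approx -17.75$)
$c = \frac{661}{220}$ ($c = \left(-57\right) \left(- \frac{1}{220}\right) - - \frac{151}{55} = \frac{57}{220} + \frac{151}{55} = \frac{661}{220} \approx 3.0045$)
$\sqrt{c + T} m{\left(3 \right)} = \sqrt{\frac{661}{220} - \frac{71}{4}} \sqrt{3 + 3} = \sqrt{- \frac{811}{55}} \sqrt{6} = \frac{i \sqrt{44605}}{55} \sqrt{6} = \frac{i \sqrt{267630}}{55}$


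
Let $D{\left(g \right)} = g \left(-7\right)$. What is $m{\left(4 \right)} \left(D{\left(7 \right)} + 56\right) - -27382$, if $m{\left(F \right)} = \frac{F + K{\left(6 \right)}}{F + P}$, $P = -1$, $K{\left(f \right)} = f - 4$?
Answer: $27396$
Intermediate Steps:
$K{\left(f \right)} = -4 + f$
$D{\left(g \right)} = - 7 g$
$m{\left(F \right)} = \frac{2 + F}{-1 + F}$ ($m{\left(F \right)} = \frac{F + \left(-4 + 6\right)}{F - 1} = \frac{F + 2}{-1 + F} = \frac{2 + F}{-1 + F}$)
$m{\left(4 \right)} \left(D{\left(7 \right)} + 56\right) - -27382 = \frac{2 + 4}{-1 + 4} \left(\left(-7\right) 7 + 56\right) - -27382 = \frac{1}{3} \cdot 6 \left(-49 + 56\right) + 27382 = \frac{1}{3} \cdot 6 \cdot 7 + 27382 = 2 \cdot 7 + 27382 = 14 + 27382 = 27396$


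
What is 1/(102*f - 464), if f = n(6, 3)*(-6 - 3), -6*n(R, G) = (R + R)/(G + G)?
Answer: -1/158 ≈ -0.0063291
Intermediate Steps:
n(R, G) = -R/(6*G) (n(R, G) = -(R + R)/(6*(G + G)) = -2*R/(6*(2*G)) = -2*R*1/(2*G)/6 = -R/(6*G))
f = 3 (f = (-⅙*6/3)*(-6 - 3) = -⅙*6*⅓*(-9) = -⅓*(-9) = 3)
1/(102*f - 464) = 1/(102*3 - 464) = 1/(306 - 464) = 1/(-158) = -1/158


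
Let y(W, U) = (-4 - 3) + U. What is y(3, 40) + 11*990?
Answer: 10923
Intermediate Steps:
y(W, U) = -7 + U
y(3, 40) + 11*990 = (-7 + 40) + 11*990 = 33 + 10890 = 10923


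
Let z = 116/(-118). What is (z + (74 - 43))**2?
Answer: 3136441/3481 ≈ 901.02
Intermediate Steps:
z = -58/59 (z = 116*(-1/118) = -58/59 ≈ -0.98305)
(z + (74 - 43))**2 = (-58/59 + (74 - 43))**2 = (-58/59 + 31)**2 = (1771/59)**2 = 3136441/3481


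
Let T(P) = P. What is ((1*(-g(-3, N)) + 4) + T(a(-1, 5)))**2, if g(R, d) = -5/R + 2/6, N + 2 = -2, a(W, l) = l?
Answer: 49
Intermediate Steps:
N = -4 (N = -2 - 2 = -4)
g(R, d) = 1/3 - 5/R (g(R, d) = -5/R + 2*(1/6) = -5/R + 1/3 = 1/3 - 5/R)
((1*(-g(-3, N)) + 4) + T(a(-1, 5)))**2 = ((1*(-(-15 - 3)/(3*(-3))) + 4) + 5)**2 = ((1*(-(-1)*(-18)/(3*3)) + 4) + 5)**2 = ((1*(-1*2) + 4) + 5)**2 = ((1*(-2) + 4) + 5)**2 = ((-2 + 4) + 5)**2 = (2 + 5)**2 = 7**2 = 49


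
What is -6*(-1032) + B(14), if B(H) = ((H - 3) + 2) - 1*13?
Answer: 6192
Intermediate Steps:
B(H) = -14 + H (B(H) = ((-3 + H) + 2) - 13 = (-1 + H) - 13 = -14 + H)
-6*(-1032) + B(14) = -6*(-1032) + (-14 + 14) = 6192 + 0 = 6192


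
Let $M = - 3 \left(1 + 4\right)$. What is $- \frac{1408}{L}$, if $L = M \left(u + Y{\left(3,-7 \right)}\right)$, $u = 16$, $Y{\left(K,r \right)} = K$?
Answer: $\frac{1408}{285} \approx 4.9404$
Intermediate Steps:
$M = -15$ ($M = \left(-3\right) 5 = -15$)
$L = -285$ ($L = - 15 \left(16 + 3\right) = \left(-15\right) 19 = -285$)
$- \frac{1408}{L} = - \frac{1408}{-285} = \left(-1408\right) \left(- \frac{1}{285}\right) = \frac{1408}{285}$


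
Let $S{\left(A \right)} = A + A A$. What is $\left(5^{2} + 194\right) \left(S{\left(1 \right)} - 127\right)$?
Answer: $-27375$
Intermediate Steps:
$S{\left(A \right)} = A + A^{2}$
$\left(5^{2} + 194\right) \left(S{\left(1 \right)} - 127\right) = \left(5^{2} + 194\right) \left(1 \left(1 + 1\right) - 127\right) = \left(25 + 194\right) \left(1 \cdot 2 - 127\right) = 219 \left(2 - 127\right) = 219 \left(-125\right) = -27375$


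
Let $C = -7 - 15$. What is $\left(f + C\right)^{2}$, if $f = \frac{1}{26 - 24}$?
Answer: $\frac{1849}{4} \approx 462.25$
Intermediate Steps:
$C = -22$
$f = \frac{1}{2} \approx 0.5$
$\left(f + C\right)^{2} = \left(\frac{1}{2} - 22\right)^{2} = \left(- \frac{43}{2}\right)^{2} = \frac{1849}{4}$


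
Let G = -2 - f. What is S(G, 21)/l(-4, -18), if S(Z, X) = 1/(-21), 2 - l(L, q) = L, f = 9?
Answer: -1/126 ≈ -0.0079365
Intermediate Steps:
l(L, q) = 2 - L
G = -11 (G = -2 - 1*9 = -2 - 9 = -11)
S(Z, X) = -1/21
S(G, 21)/l(-4, -18) = -1/(21*(2 - 1*(-4))) = -1/(21*(2 + 4)) = -1/21/6 = -1/21*1/6 = -1/126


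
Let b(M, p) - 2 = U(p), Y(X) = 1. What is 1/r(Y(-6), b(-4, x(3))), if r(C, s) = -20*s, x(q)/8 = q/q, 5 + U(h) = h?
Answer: -1/100 ≈ -0.010000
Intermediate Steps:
U(h) = -5 + h
x(q) = 8 (x(q) = 8*(q/q) = 8*1 = 8)
b(M, p) = -3 + p (b(M, p) = 2 + (-5 + p) = -3 + p)
1/r(Y(-6), b(-4, x(3))) = 1/(-20*(-3 + 8)) = 1/(-20*5) = 1/(-100) = -1/100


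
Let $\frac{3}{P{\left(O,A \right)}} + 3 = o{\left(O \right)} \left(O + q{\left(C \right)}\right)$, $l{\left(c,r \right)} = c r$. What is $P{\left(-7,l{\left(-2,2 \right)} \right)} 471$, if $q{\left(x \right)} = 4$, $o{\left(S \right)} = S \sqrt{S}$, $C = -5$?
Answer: $- \frac{471}{344} - \frac{3297 i \sqrt{7}}{344} \approx -1.3692 - 25.358 i$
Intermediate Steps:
$o{\left(S \right)} = S^{\frac{3}{2}}$
$P{\left(O,A \right)} = \frac{3}{-3 + O^{\frac{3}{2}} \left(4 + O\right)}$ ($P{\left(O,A \right)} = \frac{3}{-3 + O^{\frac{3}{2}} \left(O + 4\right)} = \frac{3}{-3 + O^{\frac{3}{2}} \left(4 + O\right)}$)
$P{\left(-7,l{\left(-2,2 \right)} \right)} 471 = \frac{3}{-3 + \left(-7\right)^{\frac{5}{2}} + 4 \left(-7\right)^{\frac{3}{2}}} \cdot 471 = \frac{3}{-3 + 49 i \sqrt{7} + 4 \left(- 7 i \sqrt{7}\right)} 471 = \frac{3}{-3 + 49 i \sqrt{7} - 28 i \sqrt{7}} \cdot 471 = \frac{3}{-3 + 21 i \sqrt{7}} \cdot 471 = \frac{1413}{-3 + 21 i \sqrt{7}}$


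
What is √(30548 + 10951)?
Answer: 3*√4611 ≈ 203.71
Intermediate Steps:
√(30548 + 10951) = √41499 = 3*√4611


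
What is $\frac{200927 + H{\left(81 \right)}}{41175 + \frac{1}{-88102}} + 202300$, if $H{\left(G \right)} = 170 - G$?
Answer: $\frac{733881159364332}{3627599849} \approx 2.0231 \cdot 10^{5}$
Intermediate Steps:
$\frac{200927 + H{\left(81 \right)}}{41175 + \frac{1}{-88102}} + 202300 = \frac{200927 + \left(170 - 81\right)}{41175 + \frac{1}{-88102}} + 202300 = \frac{200927 + \left(170 - 81\right)}{41175 - \frac{1}{88102}} + 202300 = \frac{200927 + 89}{\frac{3627599849}{88102}} + 202300 = 201016 \cdot \frac{88102}{3627599849} + 202300 = \frac{17709911632}{3627599849} + 202300 = \frac{733881159364332}{3627599849}$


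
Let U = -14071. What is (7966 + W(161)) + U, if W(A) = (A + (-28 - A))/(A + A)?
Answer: -140417/23 ≈ -6105.1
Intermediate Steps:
W(A) = -14/A (W(A) = -28*1/(2*A) = -14/A)
(7966 + W(161)) + U = (7966 - 14/161) - 14071 = (7966 - 14*1/161) - 14071 = (7966 - 2/23) - 14071 = 183216/23 - 14071 = -140417/23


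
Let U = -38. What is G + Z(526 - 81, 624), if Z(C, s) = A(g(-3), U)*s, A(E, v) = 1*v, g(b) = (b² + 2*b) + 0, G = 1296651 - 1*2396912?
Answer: -1123973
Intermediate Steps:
G = -1100261 (G = 1296651 - 2396912 = -1100261)
g(b) = b² + 2*b
A(E, v) = v
Z(C, s) = -38*s
G + Z(526 - 81, 624) = -1100261 - 38*624 = -1100261 - 23712 = -1123973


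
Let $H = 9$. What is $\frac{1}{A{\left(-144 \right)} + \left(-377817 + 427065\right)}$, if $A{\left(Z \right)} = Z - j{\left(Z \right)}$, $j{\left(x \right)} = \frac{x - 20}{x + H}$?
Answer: $\frac{135}{6628876} \approx 2.0365 \cdot 10^{-5}$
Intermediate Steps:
$j{\left(x \right)} = \frac{-20 + x}{9 + x}$ ($j{\left(x \right)} = \frac{x - 20}{x + 9} = \frac{-20 + x}{9 + x}$)
$A{\left(Z \right)} = Z - \frac{-20 + Z}{9 + Z}$
$\frac{1}{A{\left(-144 \right)} + \left(-377817 + 427065\right)} = \frac{1}{\frac{20 - -144 - 144 \left(9 - 144\right)}{9 - 144} + \left(-377817 + 427065\right)} = \frac{1}{\frac{20 + 144 - -19440}{-135} + 49248} = \frac{1}{- \frac{20 + 144 + 19440}{135} + 49248} = \frac{1}{\left(- \frac{1}{135}\right) 19604 + 49248} = \frac{1}{- \frac{19604}{135} + 49248} = \frac{1}{\frac{6628876}{135}} = \frac{135}{6628876}$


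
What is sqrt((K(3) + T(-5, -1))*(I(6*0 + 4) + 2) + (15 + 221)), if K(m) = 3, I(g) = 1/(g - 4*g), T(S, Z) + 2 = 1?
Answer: sqrt(8634)/6 ≈ 15.487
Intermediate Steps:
T(S, Z) = -1 (T(S, Z) = -2 + 1 = -1)
I(g) = -1/(3*g) (I(g) = 1/(-3*g) = -1/(3*g))
sqrt((K(3) + T(-5, -1))*(I(6*0 + 4) + 2) + (15 + 221)) = sqrt((3 - 1)*(-1/(3*(6*0 + 4)) + 2) + (15 + 221)) = sqrt(2*(-1/(3*(0 + 4)) + 2) + 236) = sqrt(2*(-1/3/4 + 2) + 236) = sqrt(2*(-1/3*1/4 + 2) + 236) = sqrt(2*(-1/12 + 2) + 236) = sqrt(2*(23/12) + 236) = sqrt(23/6 + 236) = sqrt(1439/6) = sqrt(8634)/6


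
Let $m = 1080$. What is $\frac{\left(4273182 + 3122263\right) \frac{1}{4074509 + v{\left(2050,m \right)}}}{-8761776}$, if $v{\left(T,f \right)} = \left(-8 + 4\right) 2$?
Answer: $- \frac{7395445}{35699865073776} \approx -2.0716 \cdot 10^{-7}$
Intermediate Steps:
$v{\left(T,f \right)} = -8$ ($v{\left(T,f \right)} = \left(-4\right) 2 = -8$)
$\frac{\left(4273182 + 3122263\right) \frac{1}{4074509 + v{\left(2050,m \right)}}}{-8761776} = \frac{\left(4273182 + 3122263\right) \frac{1}{4074509 - 8}}{-8761776} = \frac{7395445}{4074501} \left(- \frac{1}{8761776}\right) = - \frac{7395445}{35699865073776}$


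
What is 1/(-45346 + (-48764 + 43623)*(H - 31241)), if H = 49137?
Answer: -1/92048682 ≈ -1.0864e-8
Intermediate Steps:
1/(-45346 + (-48764 + 43623)*(H - 31241)) = 1/(-45346 + (-48764 + 43623)*(49137 - 31241)) = 1/(-45346 - 5141*17896) = 1/(-45346 - 92003336) = 1/(-92048682) = -1/92048682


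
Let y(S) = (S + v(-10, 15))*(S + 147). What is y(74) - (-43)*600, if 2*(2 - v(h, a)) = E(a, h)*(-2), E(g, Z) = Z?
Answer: 40386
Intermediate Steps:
v(h, a) = 2 + h (v(h, a) = 2 - h*(-2)/2 = 2 - (-1)*h = 2 + h)
y(S) = (-8 + S)*(147 + S) (y(S) = (S + (2 - 10))*(S + 147) = (S - 8)*(147 + S) = (-8 + S)*(147 + S))
y(74) - (-43)*600 = (-1176 + 74**2 + 139*74) - (-43)*600 = (-1176 + 5476 + 10286) - 1*(-25800) = 14586 + 25800 = 40386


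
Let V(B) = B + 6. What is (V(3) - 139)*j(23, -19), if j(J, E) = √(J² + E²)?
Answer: -130*√890 ≈ -3878.3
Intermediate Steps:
V(B) = 6 + B
j(J, E) = √(E² + J²)
(V(3) - 139)*j(23, -19) = ((6 + 3) - 139)*√((-19)² + 23²) = (9 - 139)*√(361 + 529) = -130*√890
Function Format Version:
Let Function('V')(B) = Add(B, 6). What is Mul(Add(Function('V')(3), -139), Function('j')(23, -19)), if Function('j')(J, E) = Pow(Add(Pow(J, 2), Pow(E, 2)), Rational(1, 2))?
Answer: Mul(-130, Pow(890, Rational(1, 2))) ≈ -3878.3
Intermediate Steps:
Function('V')(B) = Add(6, B)
Function('j')(J, E) = Pow(Add(Pow(E, 2), Pow(J, 2)), Rational(1, 2))
Mul(Add(Function('V')(3), -139), Function('j')(23, -19)) = Mul(Add(Add(6, 3), -139), Pow(Add(Pow(-19, 2), Pow(23, 2)), Rational(1, 2))) = Mul(Add(9, -139), Pow(Add(361, 529), Rational(1, 2))) = Mul(-130, Pow(890, Rational(1, 2)))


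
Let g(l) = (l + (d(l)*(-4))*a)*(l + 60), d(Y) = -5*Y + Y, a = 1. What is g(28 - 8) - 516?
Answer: 26684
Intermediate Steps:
d(Y) = -4*Y
g(l) = 17*l*(60 + l) (g(l) = (l + (-4*l*(-4))*1)*(l + 60) = (l + (16*l)*1)*(60 + l) = (l + 16*l)*(60 + l) = (17*l)*(60 + l) = 17*l*(60 + l))
g(28 - 8) - 516 = 17*(28 - 8)*(60 + (28 - 8)) - 516 = 17*20*(60 + 20) - 516 = 17*20*80 - 516 = 27200 - 516 = 26684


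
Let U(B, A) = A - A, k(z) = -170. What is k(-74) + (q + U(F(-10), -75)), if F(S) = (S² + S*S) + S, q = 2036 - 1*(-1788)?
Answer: 3654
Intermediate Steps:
q = 3824 (q = 2036 + 1788 = 3824)
F(S) = S + 2*S² (F(S) = (S² + S²) + S = 2*S² + S = S + 2*S²)
U(B, A) = 0
k(-74) + (q + U(F(-10), -75)) = -170 + (3824 + 0) = -170 + 3824 = 3654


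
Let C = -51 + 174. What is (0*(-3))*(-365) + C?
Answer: 123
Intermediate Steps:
C = 123
(0*(-3))*(-365) + C = (0*(-3))*(-365) + 123 = 0*(-365) + 123 = 0 + 123 = 123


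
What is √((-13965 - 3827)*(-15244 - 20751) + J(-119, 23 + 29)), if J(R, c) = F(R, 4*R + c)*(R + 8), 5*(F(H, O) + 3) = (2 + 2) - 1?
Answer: 34*√13849985/5 ≈ 25307.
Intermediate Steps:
F(H, O) = -12/5 (F(H, O) = -3 + ((2 + 2) - 1)/5 = -3 + (4 - 1)/5 = -3 + (⅕)*3 = -3 + ⅗ = -12/5)
J(R, c) = -96/5 - 12*R/5 (J(R, c) = -12*(R + 8)/5 = -12*(8 + R)/5 = -96/5 - 12*R/5)
√((-13965 - 3827)*(-15244 - 20751) + J(-119, 23 + 29)) = √((-13965 - 3827)*(-15244 - 20751) + (-96/5 - 12/5*(-119))) = √(-17792*(-35995) + (-96/5 + 1428/5)) = √(640423040 + 1332/5) = √(3202116532/5) = 34*√13849985/5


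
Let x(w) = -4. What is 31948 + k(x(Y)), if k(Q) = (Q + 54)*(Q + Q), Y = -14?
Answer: 31548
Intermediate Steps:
k(Q) = 2*Q*(54 + Q) (k(Q) = (54 + Q)*(2*Q) = 2*Q*(54 + Q))
31948 + k(x(Y)) = 31948 + 2*(-4)*(54 - 4) = 31948 + 2*(-4)*50 = 31948 - 400 = 31548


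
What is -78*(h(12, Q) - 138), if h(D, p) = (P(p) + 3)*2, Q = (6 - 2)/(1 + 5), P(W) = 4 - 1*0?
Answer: 9672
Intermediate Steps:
P(W) = 4 (P(W) = 4 + 0 = 4)
Q = 2/3 (Q = 4/6 = 4*(1/6) = 2/3 ≈ 0.66667)
h(D, p) = 14 (h(D, p) = (4 + 3)*2 = 7*2 = 14)
-78*(h(12, Q) - 138) = -78*(14 - 138) = -78*(-124) = 9672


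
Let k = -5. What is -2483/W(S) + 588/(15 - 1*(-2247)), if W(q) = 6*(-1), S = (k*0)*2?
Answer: 936679/2262 ≈ 414.09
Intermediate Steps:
S = 0 (S = -5*0*2 = 0*2 = 0)
W(q) = -6
-2483/W(S) + 588/(15 - 1*(-2247)) = -2483/(-6) + 588/(15 - 1*(-2247)) = -2483*(-⅙) + 588/(15 + 2247) = 2483/6 + 588/2262 = 2483/6 + 588*(1/2262) = 2483/6 + 98/377 = 936679/2262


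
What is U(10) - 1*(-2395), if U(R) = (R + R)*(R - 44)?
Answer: 1715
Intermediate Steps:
U(R) = 2*R*(-44 + R) (U(R) = (2*R)*(-44 + R) = 2*R*(-44 + R))
U(10) - 1*(-2395) = 2*10*(-44 + 10) - 1*(-2395) = 2*10*(-34) + 2395 = -680 + 2395 = 1715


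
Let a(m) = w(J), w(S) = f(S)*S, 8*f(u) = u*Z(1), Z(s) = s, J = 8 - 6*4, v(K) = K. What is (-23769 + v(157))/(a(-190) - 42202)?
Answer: 11806/21085 ≈ 0.55992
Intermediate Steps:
J = -16 (J = 8 - 1*24 = 8 - 24 = -16)
f(u) = u/8 (f(u) = (u*1)/8 = u/8)
w(S) = S²/8 (w(S) = (S/8)*S = S²/8)
a(m) = 32 (a(m) = (⅛)*(-16)² = (⅛)*256 = 32)
(-23769 + v(157))/(a(-190) - 42202) = (-23769 + 157)/(32 - 42202) = -23612/(-42170) = -23612*(-1/42170) = 11806/21085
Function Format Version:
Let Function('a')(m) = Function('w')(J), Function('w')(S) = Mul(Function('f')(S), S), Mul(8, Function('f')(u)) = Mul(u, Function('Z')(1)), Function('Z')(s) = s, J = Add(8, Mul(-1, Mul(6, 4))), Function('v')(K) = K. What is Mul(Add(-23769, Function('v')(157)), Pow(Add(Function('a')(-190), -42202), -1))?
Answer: Rational(11806, 21085) ≈ 0.55992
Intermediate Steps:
J = -16 (J = Add(8, Mul(-1, 24)) = Add(8, -24) = -16)
Function('f')(u) = Mul(Rational(1, 8), u) (Function('f')(u) = Mul(Rational(1, 8), Mul(u, 1)) = Mul(Rational(1, 8), u))
Function('w')(S) = Mul(Rational(1, 8), Pow(S, 2)) (Function('w')(S) = Mul(Mul(Rational(1, 8), S), S) = Mul(Rational(1, 8), Pow(S, 2)))
Function('a')(m) = 32 (Function('a')(m) = Mul(Rational(1, 8), Pow(-16, 2)) = Mul(Rational(1, 8), 256) = 32)
Mul(Add(-23769, Function('v')(157)), Pow(Add(Function('a')(-190), -42202), -1)) = Mul(Add(-23769, 157), Pow(Add(32, -42202), -1)) = Mul(-23612, Pow(-42170, -1)) = Mul(-23612, Rational(-1, 42170)) = Rational(11806, 21085)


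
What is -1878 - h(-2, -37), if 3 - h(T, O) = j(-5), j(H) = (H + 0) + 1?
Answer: -1885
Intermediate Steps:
j(H) = 1 + H (j(H) = H + 1 = 1 + H)
h(T, O) = 7 (h(T, O) = 3 - (1 - 5) = 3 - 1*(-4) = 3 + 4 = 7)
-1878 - h(-2, -37) = -1878 - 1*7 = -1878 - 7 = -1885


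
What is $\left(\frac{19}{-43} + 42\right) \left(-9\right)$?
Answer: $- \frac{16083}{43} \approx -374.02$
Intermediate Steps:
$\left(\frac{19}{-43} + 42\right) \left(-9\right) = \left(19 \left(- \frac{1}{43}\right) + 42\right) \left(-9\right) = \left(- \frac{19}{43} + 42\right) \left(-9\right) = \frac{1787}{43} \left(-9\right) = - \frac{16083}{43}$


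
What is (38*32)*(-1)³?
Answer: -1216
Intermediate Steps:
(38*32)*(-1)³ = 1216*(-1) = -1216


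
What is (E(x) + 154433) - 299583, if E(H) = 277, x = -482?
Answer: -144873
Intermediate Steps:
(E(x) + 154433) - 299583 = (277 + 154433) - 299583 = 154710 - 299583 = -144873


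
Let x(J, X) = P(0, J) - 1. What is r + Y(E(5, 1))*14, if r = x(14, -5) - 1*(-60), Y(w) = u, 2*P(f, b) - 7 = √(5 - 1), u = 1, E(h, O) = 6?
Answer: 155/2 ≈ 77.500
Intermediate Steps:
P(f, b) = 9/2 (P(f, b) = 7/2 + √(5 - 1)/2 = 7/2 + √4/2 = 7/2 + (½)*2 = 7/2 + 1 = 9/2)
x(J, X) = 7/2 (x(J, X) = 9/2 - 1 = 7/2)
Y(w) = 1
r = 127/2 (r = 7/2 - 1*(-60) = 7/2 + 60 = 127/2 ≈ 63.500)
r + Y(E(5, 1))*14 = 127/2 + 1*14 = 127/2 + 14 = 155/2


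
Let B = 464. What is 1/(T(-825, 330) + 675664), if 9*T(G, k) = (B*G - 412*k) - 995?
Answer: 9/5561221 ≈ 1.6183e-6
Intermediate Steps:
T(G, k) = -995/9 - 412*k/9 + 464*G/9 (T(G, k) = ((464*G - 412*k) - 995)/9 = ((-412*k + 464*G) - 995)/9 = (-995 - 412*k + 464*G)/9 = -995/9 - 412*k/9 + 464*G/9)
1/(T(-825, 330) + 675664) = 1/((-995/9 - 412/9*330 + (464/9)*(-825)) + 675664) = 1/((-995/9 - 45320/3 - 127600/3) + 675664) = 1/(-519755/9 + 675664) = 1/(5561221/9) = 9/5561221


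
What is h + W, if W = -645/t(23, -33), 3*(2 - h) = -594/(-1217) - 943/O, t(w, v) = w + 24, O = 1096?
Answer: -2181483767/188070312 ≈ -11.599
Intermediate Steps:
t(w, v) = 24 + w
h = 8499599/4001496 (h = 2 - (-594/(-1217) - 943/1096)/3 = 2 - (-594*(-1/1217) - 943*1/1096)/3 = 2 - (594/1217 - 943/1096)/3 = 2 - ⅓*(-496607/1333832) = 2 + 496607/4001496 = 8499599/4001496 ≈ 2.1241)
W = -645/47 (W = -645/(24 + 23) = -645/47 ≈ -13.723)
h + W = 8499599/4001496 - 645/47 = -2181483767/188070312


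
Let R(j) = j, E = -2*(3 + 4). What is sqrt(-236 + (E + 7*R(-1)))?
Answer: I*sqrt(257) ≈ 16.031*I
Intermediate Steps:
E = -14 (E = -2*7 = -14)
sqrt(-236 + (E + 7*R(-1))) = sqrt(-236 + (-14 + 7*(-1))) = sqrt(-236 + (-14 - 7)) = sqrt(-236 - 21) = sqrt(-257) = I*sqrt(257)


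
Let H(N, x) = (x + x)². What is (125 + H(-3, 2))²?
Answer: 19881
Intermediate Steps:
H(N, x) = 4*x² (H(N, x) = (2*x)² = 4*x²)
(125 + H(-3, 2))² = (125 + 4*2²)² = (125 + 4*4)² = (125 + 16)² = 141² = 19881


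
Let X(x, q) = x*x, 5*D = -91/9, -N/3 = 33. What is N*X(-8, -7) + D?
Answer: -285211/45 ≈ -6338.0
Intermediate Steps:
N = -99 (N = -3*33 = -99)
D = -91/45 (D = (-91/9)/5 = (-91*⅑)/5 = (⅕)*(-91/9) = -91/45 ≈ -2.0222)
X(x, q) = x²
N*X(-8, -7) + D = -99*(-8)² - 91/45 = -99*64 - 91/45 = -6336 - 91/45 = -285211/45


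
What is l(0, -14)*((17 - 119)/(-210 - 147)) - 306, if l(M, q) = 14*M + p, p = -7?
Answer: -308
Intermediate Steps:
l(M, q) = -7 + 14*M (l(M, q) = 14*M - 7 = -7 + 14*M)
l(0, -14)*((17 - 119)/(-210 - 147)) - 306 = (-7 + 14*0)*((17 - 119)/(-210 - 147)) - 306 = (-7 + 0)*(-102/(-357)) - 306 = -(-714)*(-1)/357 - 306 = -7*2/7 - 306 = -2 - 306 = -308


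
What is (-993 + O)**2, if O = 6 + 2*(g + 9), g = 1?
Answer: 935089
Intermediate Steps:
O = 26 (O = 6 + 2*(1 + 9) = 6 + 2*10 = 6 + 20 = 26)
(-993 + O)**2 = (-993 + 26)**2 = (-967)**2 = 935089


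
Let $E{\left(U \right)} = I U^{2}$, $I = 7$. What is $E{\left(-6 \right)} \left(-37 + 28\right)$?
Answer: $-2268$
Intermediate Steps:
$E{\left(U \right)} = 7 U^{2}$
$E{\left(-6 \right)} \left(-37 + 28\right) = 7 \left(-6\right)^{2} \left(-37 + 28\right) = 7 \cdot 36 \left(-9\right) = 252 \left(-9\right) = -2268$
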